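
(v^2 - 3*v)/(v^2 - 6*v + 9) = v/(v - 3)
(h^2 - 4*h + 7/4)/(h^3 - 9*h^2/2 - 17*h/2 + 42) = (h - 1/2)/(h^2 - h - 12)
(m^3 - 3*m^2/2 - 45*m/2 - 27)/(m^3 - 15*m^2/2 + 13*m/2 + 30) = (m^2 - 3*m - 18)/(m^2 - 9*m + 20)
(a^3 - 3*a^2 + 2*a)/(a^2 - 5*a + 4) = a*(a - 2)/(a - 4)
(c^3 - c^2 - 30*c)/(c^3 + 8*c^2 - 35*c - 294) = c*(c + 5)/(c^2 + 14*c + 49)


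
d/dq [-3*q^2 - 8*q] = -6*q - 8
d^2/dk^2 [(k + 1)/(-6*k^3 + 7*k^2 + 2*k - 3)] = 2*(-4*(k + 1)*(-9*k^2 + 7*k + 1)^2 + (18*k^2 - 14*k + (k + 1)*(18*k - 7) - 2)*(6*k^3 - 7*k^2 - 2*k + 3))/(6*k^3 - 7*k^2 - 2*k + 3)^3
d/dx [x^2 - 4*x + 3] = 2*x - 4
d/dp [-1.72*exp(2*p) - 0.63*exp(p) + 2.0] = (-3.44*exp(p) - 0.63)*exp(p)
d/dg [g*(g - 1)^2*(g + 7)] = 4*g^3 + 15*g^2 - 26*g + 7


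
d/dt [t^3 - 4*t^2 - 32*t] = 3*t^2 - 8*t - 32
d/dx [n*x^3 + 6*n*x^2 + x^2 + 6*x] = 3*n*x^2 + 12*n*x + 2*x + 6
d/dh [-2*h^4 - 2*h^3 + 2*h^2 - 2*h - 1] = -8*h^3 - 6*h^2 + 4*h - 2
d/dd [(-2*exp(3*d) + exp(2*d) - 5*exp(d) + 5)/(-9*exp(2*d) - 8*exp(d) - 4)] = (18*exp(4*d) + 32*exp(3*d) - 29*exp(2*d) + 82*exp(d) + 60)*exp(d)/(81*exp(4*d) + 144*exp(3*d) + 136*exp(2*d) + 64*exp(d) + 16)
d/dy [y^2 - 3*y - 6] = 2*y - 3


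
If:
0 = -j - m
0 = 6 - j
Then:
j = 6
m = -6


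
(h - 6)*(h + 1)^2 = h^3 - 4*h^2 - 11*h - 6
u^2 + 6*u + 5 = (u + 1)*(u + 5)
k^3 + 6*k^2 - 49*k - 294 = (k - 7)*(k + 6)*(k + 7)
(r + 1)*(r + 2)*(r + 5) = r^3 + 8*r^2 + 17*r + 10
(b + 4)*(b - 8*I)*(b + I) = b^3 + 4*b^2 - 7*I*b^2 + 8*b - 28*I*b + 32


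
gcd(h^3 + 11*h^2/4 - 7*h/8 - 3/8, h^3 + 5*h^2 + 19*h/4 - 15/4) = h^2 + 5*h/2 - 3/2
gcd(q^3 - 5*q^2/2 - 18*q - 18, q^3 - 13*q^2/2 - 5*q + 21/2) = q + 3/2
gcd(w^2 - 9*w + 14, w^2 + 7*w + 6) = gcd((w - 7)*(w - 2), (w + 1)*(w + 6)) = 1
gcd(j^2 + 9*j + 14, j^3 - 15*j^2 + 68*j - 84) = 1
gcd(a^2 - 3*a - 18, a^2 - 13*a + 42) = a - 6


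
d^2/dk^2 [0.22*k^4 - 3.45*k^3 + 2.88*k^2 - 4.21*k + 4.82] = 2.64*k^2 - 20.7*k + 5.76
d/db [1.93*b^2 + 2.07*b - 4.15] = 3.86*b + 2.07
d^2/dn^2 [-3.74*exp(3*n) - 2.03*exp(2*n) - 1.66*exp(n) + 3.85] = (-33.66*exp(2*n) - 8.12*exp(n) - 1.66)*exp(n)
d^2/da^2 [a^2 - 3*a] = 2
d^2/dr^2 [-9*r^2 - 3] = -18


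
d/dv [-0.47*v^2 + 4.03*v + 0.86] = 4.03 - 0.94*v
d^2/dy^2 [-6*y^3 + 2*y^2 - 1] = 4 - 36*y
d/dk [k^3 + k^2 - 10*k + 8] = 3*k^2 + 2*k - 10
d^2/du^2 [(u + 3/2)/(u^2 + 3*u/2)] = 2/u^3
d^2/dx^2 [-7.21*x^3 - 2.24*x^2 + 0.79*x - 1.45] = -43.26*x - 4.48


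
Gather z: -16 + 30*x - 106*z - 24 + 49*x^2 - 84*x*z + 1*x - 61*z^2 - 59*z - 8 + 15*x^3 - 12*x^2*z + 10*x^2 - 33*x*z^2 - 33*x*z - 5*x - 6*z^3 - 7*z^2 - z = 15*x^3 + 59*x^2 + 26*x - 6*z^3 + z^2*(-33*x - 68) + z*(-12*x^2 - 117*x - 166) - 48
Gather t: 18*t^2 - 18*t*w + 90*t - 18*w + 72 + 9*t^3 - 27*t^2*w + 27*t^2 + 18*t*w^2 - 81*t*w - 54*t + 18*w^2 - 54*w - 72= 9*t^3 + t^2*(45 - 27*w) + t*(18*w^2 - 99*w + 36) + 18*w^2 - 72*w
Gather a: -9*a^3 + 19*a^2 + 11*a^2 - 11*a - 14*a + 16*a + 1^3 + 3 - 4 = -9*a^3 + 30*a^2 - 9*a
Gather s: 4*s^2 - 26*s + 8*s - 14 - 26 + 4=4*s^2 - 18*s - 36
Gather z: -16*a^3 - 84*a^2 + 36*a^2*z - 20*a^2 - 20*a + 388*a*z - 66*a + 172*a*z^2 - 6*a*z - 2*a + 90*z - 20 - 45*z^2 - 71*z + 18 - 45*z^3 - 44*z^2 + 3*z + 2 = -16*a^3 - 104*a^2 - 88*a - 45*z^3 + z^2*(172*a - 89) + z*(36*a^2 + 382*a + 22)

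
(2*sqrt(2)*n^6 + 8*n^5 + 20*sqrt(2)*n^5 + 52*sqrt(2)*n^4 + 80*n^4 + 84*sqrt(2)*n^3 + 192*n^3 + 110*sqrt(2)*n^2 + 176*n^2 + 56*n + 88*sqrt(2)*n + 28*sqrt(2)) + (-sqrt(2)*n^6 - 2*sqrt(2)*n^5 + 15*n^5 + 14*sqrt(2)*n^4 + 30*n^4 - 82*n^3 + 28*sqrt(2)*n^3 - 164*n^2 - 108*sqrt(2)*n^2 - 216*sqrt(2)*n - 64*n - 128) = sqrt(2)*n^6 + 23*n^5 + 18*sqrt(2)*n^5 + 66*sqrt(2)*n^4 + 110*n^4 + 110*n^3 + 112*sqrt(2)*n^3 + 2*sqrt(2)*n^2 + 12*n^2 - 128*sqrt(2)*n - 8*n - 128 + 28*sqrt(2)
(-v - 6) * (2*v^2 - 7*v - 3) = -2*v^3 - 5*v^2 + 45*v + 18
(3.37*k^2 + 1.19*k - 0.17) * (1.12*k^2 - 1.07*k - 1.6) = 3.7744*k^4 - 2.2731*k^3 - 6.8557*k^2 - 1.7221*k + 0.272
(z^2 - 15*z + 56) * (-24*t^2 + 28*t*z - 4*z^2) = -24*t^2*z^2 + 360*t^2*z - 1344*t^2 + 28*t*z^3 - 420*t*z^2 + 1568*t*z - 4*z^4 + 60*z^3 - 224*z^2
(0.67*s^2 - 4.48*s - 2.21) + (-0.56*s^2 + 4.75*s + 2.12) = 0.11*s^2 + 0.27*s - 0.0899999999999999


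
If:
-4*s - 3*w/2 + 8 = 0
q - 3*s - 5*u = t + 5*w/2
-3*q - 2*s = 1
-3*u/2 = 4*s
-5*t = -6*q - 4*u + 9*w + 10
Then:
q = -89/217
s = 25/217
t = -1096/93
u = -200/651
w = 3272/651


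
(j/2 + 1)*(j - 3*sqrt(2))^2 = j^3/2 - 3*sqrt(2)*j^2 + j^2 - 6*sqrt(2)*j + 9*j + 18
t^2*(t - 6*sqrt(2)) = t^3 - 6*sqrt(2)*t^2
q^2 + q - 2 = (q - 1)*(q + 2)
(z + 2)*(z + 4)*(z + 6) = z^3 + 12*z^2 + 44*z + 48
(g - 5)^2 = g^2 - 10*g + 25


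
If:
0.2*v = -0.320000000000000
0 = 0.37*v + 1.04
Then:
No Solution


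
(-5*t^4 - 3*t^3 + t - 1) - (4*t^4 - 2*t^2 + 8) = -9*t^4 - 3*t^3 + 2*t^2 + t - 9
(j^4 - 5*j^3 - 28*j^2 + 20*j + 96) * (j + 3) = j^5 - 2*j^4 - 43*j^3 - 64*j^2 + 156*j + 288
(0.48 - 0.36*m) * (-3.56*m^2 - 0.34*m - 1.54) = 1.2816*m^3 - 1.5864*m^2 + 0.3912*m - 0.7392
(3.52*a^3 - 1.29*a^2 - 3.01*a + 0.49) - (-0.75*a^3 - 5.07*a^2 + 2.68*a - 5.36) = 4.27*a^3 + 3.78*a^2 - 5.69*a + 5.85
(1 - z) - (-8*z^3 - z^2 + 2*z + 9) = 8*z^3 + z^2 - 3*z - 8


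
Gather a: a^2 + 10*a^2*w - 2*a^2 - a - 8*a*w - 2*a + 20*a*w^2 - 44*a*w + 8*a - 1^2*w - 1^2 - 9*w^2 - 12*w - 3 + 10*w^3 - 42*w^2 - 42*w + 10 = a^2*(10*w - 1) + a*(20*w^2 - 52*w + 5) + 10*w^3 - 51*w^2 - 55*w + 6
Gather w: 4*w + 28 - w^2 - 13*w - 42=-w^2 - 9*w - 14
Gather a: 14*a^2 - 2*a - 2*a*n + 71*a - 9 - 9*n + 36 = 14*a^2 + a*(69 - 2*n) - 9*n + 27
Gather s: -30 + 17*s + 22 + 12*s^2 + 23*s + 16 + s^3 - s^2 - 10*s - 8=s^3 + 11*s^2 + 30*s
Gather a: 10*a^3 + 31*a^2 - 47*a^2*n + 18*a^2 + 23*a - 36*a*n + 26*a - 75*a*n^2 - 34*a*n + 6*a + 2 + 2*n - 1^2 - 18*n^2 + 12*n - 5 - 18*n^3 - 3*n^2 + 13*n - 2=10*a^3 + a^2*(49 - 47*n) + a*(-75*n^2 - 70*n + 55) - 18*n^3 - 21*n^2 + 27*n - 6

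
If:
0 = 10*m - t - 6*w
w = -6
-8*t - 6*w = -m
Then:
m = -252/79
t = 324/79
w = -6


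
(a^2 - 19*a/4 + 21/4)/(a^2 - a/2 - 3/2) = (-4*a^2 + 19*a - 21)/(2*(-2*a^2 + a + 3))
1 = 1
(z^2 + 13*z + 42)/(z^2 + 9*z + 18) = (z + 7)/(z + 3)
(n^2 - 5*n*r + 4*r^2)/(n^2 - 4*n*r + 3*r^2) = (-n + 4*r)/(-n + 3*r)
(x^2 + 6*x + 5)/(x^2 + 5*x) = (x + 1)/x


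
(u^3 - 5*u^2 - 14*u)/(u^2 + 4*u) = (u^2 - 5*u - 14)/(u + 4)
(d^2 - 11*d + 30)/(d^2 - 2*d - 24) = (d - 5)/(d + 4)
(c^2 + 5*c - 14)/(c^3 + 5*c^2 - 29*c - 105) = (c - 2)/(c^2 - 2*c - 15)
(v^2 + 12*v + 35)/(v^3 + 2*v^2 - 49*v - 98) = (v + 5)/(v^2 - 5*v - 14)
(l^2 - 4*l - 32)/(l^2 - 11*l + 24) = (l + 4)/(l - 3)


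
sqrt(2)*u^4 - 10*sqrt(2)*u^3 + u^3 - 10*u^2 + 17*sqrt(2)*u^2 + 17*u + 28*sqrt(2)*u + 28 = (u - 7)*(u - 4)*(u + 1)*(sqrt(2)*u + 1)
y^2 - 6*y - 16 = (y - 8)*(y + 2)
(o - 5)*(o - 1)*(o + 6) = o^3 - 31*o + 30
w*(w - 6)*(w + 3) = w^3 - 3*w^2 - 18*w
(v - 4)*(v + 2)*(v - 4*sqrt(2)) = v^3 - 4*sqrt(2)*v^2 - 2*v^2 - 8*v + 8*sqrt(2)*v + 32*sqrt(2)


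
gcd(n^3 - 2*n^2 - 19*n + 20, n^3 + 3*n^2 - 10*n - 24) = n + 4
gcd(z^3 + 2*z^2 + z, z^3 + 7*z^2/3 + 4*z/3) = z^2 + z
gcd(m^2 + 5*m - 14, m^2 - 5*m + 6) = m - 2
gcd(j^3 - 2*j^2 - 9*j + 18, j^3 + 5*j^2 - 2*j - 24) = j^2 + j - 6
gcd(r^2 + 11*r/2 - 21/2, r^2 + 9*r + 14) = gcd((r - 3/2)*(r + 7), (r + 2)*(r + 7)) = r + 7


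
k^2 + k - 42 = (k - 6)*(k + 7)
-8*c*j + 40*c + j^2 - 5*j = (-8*c + j)*(j - 5)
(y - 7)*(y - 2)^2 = y^3 - 11*y^2 + 32*y - 28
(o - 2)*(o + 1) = o^2 - o - 2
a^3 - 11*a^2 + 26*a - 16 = (a - 8)*(a - 2)*(a - 1)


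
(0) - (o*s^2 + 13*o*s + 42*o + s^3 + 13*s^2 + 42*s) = -o*s^2 - 13*o*s - 42*o - s^3 - 13*s^2 - 42*s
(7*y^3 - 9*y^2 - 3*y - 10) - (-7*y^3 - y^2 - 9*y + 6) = 14*y^3 - 8*y^2 + 6*y - 16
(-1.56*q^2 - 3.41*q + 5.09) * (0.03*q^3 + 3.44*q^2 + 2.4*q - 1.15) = -0.0468*q^5 - 5.4687*q^4 - 15.3217*q^3 + 11.1196*q^2 + 16.1375*q - 5.8535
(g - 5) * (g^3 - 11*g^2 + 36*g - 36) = g^4 - 16*g^3 + 91*g^2 - 216*g + 180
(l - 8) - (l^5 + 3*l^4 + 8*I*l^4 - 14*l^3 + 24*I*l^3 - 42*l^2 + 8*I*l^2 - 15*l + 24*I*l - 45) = -l^5 - 3*l^4 - 8*I*l^4 + 14*l^3 - 24*I*l^3 + 42*l^2 - 8*I*l^2 + 16*l - 24*I*l + 37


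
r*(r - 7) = r^2 - 7*r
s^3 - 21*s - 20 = (s - 5)*(s + 1)*(s + 4)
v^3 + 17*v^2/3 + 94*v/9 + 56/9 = (v + 4/3)*(v + 2)*(v + 7/3)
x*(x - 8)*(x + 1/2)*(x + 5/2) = x^4 - 5*x^3 - 91*x^2/4 - 10*x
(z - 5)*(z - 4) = z^2 - 9*z + 20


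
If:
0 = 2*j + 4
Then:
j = -2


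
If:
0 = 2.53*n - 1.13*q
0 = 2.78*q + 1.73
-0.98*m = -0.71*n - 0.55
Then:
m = 0.36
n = -0.28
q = -0.62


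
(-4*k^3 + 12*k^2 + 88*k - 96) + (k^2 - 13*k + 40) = -4*k^3 + 13*k^2 + 75*k - 56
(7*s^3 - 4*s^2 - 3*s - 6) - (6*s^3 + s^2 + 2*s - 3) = s^3 - 5*s^2 - 5*s - 3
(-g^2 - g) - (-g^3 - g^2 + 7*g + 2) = g^3 - 8*g - 2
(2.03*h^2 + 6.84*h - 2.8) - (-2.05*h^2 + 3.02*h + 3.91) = 4.08*h^2 + 3.82*h - 6.71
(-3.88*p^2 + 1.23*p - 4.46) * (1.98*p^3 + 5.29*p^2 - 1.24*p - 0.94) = -7.6824*p^5 - 18.0898*p^4 + 2.4871*p^3 - 21.4714*p^2 + 4.3742*p + 4.1924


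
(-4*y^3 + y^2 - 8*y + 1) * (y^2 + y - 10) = -4*y^5 - 3*y^4 + 33*y^3 - 17*y^2 + 81*y - 10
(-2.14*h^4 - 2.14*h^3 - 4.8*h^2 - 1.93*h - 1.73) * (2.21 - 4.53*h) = 9.6942*h^5 + 4.9648*h^4 + 17.0146*h^3 - 1.8651*h^2 + 3.5716*h - 3.8233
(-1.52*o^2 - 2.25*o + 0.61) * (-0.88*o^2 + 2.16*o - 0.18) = 1.3376*o^4 - 1.3032*o^3 - 5.1232*o^2 + 1.7226*o - 0.1098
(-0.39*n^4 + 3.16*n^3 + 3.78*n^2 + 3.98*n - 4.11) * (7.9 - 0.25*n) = 0.0975*n^5 - 3.871*n^4 + 24.019*n^3 + 28.867*n^2 + 32.4695*n - 32.469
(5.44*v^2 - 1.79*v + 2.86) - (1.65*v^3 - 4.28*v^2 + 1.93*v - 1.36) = -1.65*v^3 + 9.72*v^2 - 3.72*v + 4.22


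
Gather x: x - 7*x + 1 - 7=-6*x - 6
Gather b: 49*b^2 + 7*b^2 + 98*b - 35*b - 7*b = 56*b^2 + 56*b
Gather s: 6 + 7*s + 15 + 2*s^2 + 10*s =2*s^2 + 17*s + 21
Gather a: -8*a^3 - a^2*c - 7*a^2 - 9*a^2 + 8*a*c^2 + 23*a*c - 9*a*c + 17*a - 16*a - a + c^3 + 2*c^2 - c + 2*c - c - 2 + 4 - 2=-8*a^3 + a^2*(-c - 16) + a*(8*c^2 + 14*c) + c^3 + 2*c^2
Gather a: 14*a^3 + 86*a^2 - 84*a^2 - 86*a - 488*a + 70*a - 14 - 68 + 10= 14*a^3 + 2*a^2 - 504*a - 72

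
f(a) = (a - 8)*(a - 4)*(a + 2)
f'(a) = (a - 8)*(a - 4) + (a - 8)*(a + 2) + (a - 4)*(a + 2) = 3*a^2 - 20*a + 8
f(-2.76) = -55.28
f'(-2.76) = 86.05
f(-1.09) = 42.10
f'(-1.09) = 33.36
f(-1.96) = 2.37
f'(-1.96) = 58.72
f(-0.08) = 63.30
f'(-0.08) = 9.62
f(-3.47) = -125.95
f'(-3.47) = 113.52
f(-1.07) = 42.77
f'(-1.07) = 32.83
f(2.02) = 47.60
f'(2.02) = -20.16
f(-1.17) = 39.35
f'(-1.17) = 35.51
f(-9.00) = -1547.00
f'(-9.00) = 431.00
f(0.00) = 64.00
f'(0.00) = 8.00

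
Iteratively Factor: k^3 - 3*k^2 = (k - 3)*(k^2) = k*(k - 3)*(k)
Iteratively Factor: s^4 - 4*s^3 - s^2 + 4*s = (s + 1)*(s^3 - 5*s^2 + 4*s) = (s - 1)*(s + 1)*(s^2 - 4*s) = s*(s - 1)*(s + 1)*(s - 4)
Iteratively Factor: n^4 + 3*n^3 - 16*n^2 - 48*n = (n - 4)*(n^3 + 7*n^2 + 12*n) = n*(n - 4)*(n^2 + 7*n + 12) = n*(n - 4)*(n + 4)*(n + 3)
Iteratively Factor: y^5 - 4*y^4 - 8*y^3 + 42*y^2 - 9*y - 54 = (y - 2)*(y^4 - 2*y^3 - 12*y^2 + 18*y + 27) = (y - 2)*(y + 3)*(y^3 - 5*y^2 + 3*y + 9) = (y - 3)*(y - 2)*(y + 3)*(y^2 - 2*y - 3) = (y - 3)^2*(y - 2)*(y + 3)*(y + 1)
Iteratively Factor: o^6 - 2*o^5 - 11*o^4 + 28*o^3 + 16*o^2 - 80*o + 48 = (o - 2)*(o^5 - 11*o^3 + 6*o^2 + 28*o - 24) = (o - 2)^2*(o^4 + 2*o^3 - 7*o^2 - 8*o + 12) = (o - 2)^2*(o - 1)*(o^3 + 3*o^2 - 4*o - 12) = (o - 2)^3*(o - 1)*(o^2 + 5*o + 6) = (o - 2)^3*(o - 1)*(o + 2)*(o + 3)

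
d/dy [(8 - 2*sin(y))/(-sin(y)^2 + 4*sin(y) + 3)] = 2*(8*sin(y) + cos(y)^2 - 20)*cos(y)/(4*sin(y) + cos(y)^2 + 2)^2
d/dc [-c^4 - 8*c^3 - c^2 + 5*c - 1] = -4*c^3 - 24*c^2 - 2*c + 5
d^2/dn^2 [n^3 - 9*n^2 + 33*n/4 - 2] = 6*n - 18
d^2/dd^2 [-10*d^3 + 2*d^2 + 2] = 4 - 60*d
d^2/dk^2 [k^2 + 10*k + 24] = 2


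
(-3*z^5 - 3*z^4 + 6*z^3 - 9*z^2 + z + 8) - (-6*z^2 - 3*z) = -3*z^5 - 3*z^4 + 6*z^3 - 3*z^2 + 4*z + 8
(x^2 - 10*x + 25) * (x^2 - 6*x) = x^4 - 16*x^3 + 85*x^2 - 150*x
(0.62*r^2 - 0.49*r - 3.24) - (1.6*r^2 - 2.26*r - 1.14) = -0.98*r^2 + 1.77*r - 2.1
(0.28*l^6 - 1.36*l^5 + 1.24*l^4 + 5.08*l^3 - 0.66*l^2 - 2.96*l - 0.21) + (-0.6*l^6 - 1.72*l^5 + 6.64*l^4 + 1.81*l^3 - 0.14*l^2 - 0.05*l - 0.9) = -0.32*l^6 - 3.08*l^5 + 7.88*l^4 + 6.89*l^3 - 0.8*l^2 - 3.01*l - 1.11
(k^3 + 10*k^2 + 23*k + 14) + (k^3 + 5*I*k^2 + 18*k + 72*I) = 2*k^3 + 10*k^2 + 5*I*k^2 + 41*k + 14 + 72*I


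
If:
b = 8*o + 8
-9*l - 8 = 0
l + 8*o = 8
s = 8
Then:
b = 152/9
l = -8/9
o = 10/9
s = 8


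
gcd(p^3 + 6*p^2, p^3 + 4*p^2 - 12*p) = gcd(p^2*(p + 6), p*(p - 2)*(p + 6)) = p^2 + 6*p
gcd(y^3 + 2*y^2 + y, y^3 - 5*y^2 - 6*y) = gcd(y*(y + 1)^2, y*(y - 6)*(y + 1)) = y^2 + y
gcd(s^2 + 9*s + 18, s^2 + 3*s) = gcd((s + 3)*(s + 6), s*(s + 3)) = s + 3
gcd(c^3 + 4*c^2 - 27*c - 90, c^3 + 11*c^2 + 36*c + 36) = c^2 + 9*c + 18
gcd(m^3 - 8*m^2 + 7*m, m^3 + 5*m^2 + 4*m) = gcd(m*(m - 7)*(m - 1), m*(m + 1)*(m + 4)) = m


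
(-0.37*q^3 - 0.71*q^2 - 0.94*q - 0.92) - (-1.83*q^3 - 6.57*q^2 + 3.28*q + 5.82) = 1.46*q^3 + 5.86*q^2 - 4.22*q - 6.74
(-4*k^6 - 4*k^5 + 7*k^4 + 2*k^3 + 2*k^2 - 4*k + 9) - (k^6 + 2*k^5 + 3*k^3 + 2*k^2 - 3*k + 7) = -5*k^6 - 6*k^5 + 7*k^4 - k^3 - k + 2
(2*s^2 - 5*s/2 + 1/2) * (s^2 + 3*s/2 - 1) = 2*s^4 + s^3/2 - 21*s^2/4 + 13*s/4 - 1/2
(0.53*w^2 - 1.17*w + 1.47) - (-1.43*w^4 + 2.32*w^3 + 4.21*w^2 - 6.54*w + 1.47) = 1.43*w^4 - 2.32*w^3 - 3.68*w^2 + 5.37*w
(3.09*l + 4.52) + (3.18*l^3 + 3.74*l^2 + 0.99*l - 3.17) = 3.18*l^3 + 3.74*l^2 + 4.08*l + 1.35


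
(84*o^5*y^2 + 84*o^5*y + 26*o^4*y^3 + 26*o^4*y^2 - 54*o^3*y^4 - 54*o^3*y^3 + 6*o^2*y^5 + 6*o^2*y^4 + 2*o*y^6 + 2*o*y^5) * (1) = 84*o^5*y^2 + 84*o^5*y + 26*o^4*y^3 + 26*o^4*y^2 - 54*o^3*y^4 - 54*o^3*y^3 + 6*o^2*y^5 + 6*o^2*y^4 + 2*o*y^6 + 2*o*y^5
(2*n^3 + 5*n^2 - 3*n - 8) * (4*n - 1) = 8*n^4 + 18*n^3 - 17*n^2 - 29*n + 8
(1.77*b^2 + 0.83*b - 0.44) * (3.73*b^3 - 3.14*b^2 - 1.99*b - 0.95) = 6.6021*b^5 - 2.4619*b^4 - 7.7697*b^3 - 1.9516*b^2 + 0.0871000000000001*b + 0.418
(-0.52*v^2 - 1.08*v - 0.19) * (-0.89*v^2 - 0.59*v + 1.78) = 0.4628*v^4 + 1.268*v^3 - 0.1193*v^2 - 1.8103*v - 0.3382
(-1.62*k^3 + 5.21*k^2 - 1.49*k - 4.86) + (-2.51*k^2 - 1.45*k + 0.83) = -1.62*k^3 + 2.7*k^2 - 2.94*k - 4.03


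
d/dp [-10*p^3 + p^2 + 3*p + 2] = -30*p^2 + 2*p + 3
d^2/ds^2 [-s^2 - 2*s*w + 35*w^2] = -2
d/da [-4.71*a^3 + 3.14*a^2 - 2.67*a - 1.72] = -14.13*a^2 + 6.28*a - 2.67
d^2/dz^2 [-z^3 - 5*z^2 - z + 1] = -6*z - 10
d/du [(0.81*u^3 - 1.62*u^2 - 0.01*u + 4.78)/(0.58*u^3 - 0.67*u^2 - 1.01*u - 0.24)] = (0.3969*u^4 - 1.6246*u^3 - 7.2709*u^2 + 7.1828*u + 4.8302)/(0.3364*u^6 - 0.7772*u^5 - 0.7227*u^4 + 1.075*u^3 + 1.3417*u^2 + 0.4848*u + 0.0576)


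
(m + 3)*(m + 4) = m^2 + 7*m + 12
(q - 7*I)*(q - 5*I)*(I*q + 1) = I*q^3 + 13*q^2 - 47*I*q - 35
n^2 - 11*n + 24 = (n - 8)*(n - 3)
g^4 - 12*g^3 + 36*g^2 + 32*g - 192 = (g - 6)*(g - 4)^2*(g + 2)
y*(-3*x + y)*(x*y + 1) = -3*x^2*y^2 + x*y^3 - 3*x*y + y^2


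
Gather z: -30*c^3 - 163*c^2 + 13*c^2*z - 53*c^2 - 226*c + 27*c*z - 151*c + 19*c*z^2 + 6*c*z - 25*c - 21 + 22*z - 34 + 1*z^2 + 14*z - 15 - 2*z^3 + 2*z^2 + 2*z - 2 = -30*c^3 - 216*c^2 - 402*c - 2*z^3 + z^2*(19*c + 3) + z*(13*c^2 + 33*c + 38) - 72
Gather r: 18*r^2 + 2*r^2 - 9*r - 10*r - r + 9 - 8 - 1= 20*r^2 - 20*r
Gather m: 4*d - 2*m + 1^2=4*d - 2*m + 1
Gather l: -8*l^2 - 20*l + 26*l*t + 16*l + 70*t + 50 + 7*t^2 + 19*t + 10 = -8*l^2 + l*(26*t - 4) + 7*t^2 + 89*t + 60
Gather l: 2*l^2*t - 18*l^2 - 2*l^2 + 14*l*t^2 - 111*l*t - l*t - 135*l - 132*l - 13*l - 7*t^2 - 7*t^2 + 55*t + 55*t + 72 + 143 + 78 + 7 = l^2*(2*t - 20) + l*(14*t^2 - 112*t - 280) - 14*t^2 + 110*t + 300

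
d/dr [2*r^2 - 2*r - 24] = 4*r - 2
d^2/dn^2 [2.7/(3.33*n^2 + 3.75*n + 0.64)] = (-59.88006*n^2 - 67.4325*n + 2.7*(6.66*n + 3.75)*(13.32*n + 7.5) - 11.50848)/(3.33*n^2 + 3.75*n + 0.64)^3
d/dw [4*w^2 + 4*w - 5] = 8*w + 4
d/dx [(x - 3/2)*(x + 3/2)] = 2*x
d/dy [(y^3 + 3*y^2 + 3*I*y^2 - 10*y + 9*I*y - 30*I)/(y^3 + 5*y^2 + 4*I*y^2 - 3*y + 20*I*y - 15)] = (2 + I)/(y^2 + 2*I*y - 1)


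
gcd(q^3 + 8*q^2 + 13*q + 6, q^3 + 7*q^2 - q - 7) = q + 1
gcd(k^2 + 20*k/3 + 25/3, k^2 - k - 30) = k + 5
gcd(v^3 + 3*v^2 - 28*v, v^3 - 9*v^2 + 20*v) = v^2 - 4*v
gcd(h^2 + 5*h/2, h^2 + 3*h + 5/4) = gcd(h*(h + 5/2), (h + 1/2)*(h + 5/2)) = h + 5/2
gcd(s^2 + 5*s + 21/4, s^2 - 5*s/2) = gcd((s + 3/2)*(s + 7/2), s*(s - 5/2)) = 1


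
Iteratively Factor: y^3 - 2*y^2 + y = (y)*(y^2 - 2*y + 1) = y*(y - 1)*(y - 1)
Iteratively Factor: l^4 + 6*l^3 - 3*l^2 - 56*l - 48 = (l + 4)*(l^3 + 2*l^2 - 11*l - 12) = (l - 3)*(l + 4)*(l^2 + 5*l + 4) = (l - 3)*(l + 4)^2*(l + 1)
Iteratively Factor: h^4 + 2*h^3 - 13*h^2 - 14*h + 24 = (h + 2)*(h^3 - 13*h + 12) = (h + 2)*(h + 4)*(h^2 - 4*h + 3) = (h - 3)*(h + 2)*(h + 4)*(h - 1)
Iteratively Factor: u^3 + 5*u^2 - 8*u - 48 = (u - 3)*(u^2 + 8*u + 16) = (u - 3)*(u + 4)*(u + 4)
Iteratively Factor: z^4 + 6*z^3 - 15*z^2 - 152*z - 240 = (z + 4)*(z^3 + 2*z^2 - 23*z - 60) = (z + 4)^2*(z^2 - 2*z - 15) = (z + 3)*(z + 4)^2*(z - 5)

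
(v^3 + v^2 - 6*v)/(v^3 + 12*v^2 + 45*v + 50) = v*(v^2 + v - 6)/(v^3 + 12*v^2 + 45*v + 50)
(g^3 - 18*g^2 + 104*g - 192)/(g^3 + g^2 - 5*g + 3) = (g^3 - 18*g^2 + 104*g - 192)/(g^3 + g^2 - 5*g + 3)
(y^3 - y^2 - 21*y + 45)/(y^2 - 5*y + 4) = (y^3 - y^2 - 21*y + 45)/(y^2 - 5*y + 4)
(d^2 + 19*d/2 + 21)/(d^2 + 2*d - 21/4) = 2*(d + 6)/(2*d - 3)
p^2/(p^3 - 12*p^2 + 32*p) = p/(p^2 - 12*p + 32)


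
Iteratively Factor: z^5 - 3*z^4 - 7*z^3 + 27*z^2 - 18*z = (z - 3)*(z^4 - 7*z^2 + 6*z) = (z - 3)*(z + 3)*(z^3 - 3*z^2 + 2*z) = z*(z - 3)*(z + 3)*(z^2 - 3*z + 2) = z*(z - 3)*(z - 2)*(z + 3)*(z - 1)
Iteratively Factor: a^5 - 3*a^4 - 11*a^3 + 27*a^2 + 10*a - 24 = (a + 1)*(a^4 - 4*a^3 - 7*a^2 + 34*a - 24) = (a - 2)*(a + 1)*(a^3 - 2*a^2 - 11*a + 12) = (a - 4)*(a - 2)*(a + 1)*(a^2 + 2*a - 3) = (a - 4)*(a - 2)*(a - 1)*(a + 1)*(a + 3)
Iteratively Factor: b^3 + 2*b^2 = (b)*(b^2 + 2*b) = b*(b + 2)*(b)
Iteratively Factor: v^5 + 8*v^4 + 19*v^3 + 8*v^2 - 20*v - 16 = (v - 1)*(v^4 + 9*v^3 + 28*v^2 + 36*v + 16) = (v - 1)*(v + 2)*(v^3 + 7*v^2 + 14*v + 8) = (v - 1)*(v + 2)^2*(v^2 + 5*v + 4) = (v - 1)*(v + 1)*(v + 2)^2*(v + 4)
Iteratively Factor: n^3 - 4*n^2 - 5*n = (n - 5)*(n^2 + n) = (n - 5)*(n + 1)*(n)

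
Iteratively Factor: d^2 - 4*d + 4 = (d - 2)*(d - 2)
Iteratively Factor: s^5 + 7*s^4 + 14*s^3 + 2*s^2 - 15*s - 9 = (s + 1)*(s^4 + 6*s^3 + 8*s^2 - 6*s - 9) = (s + 1)*(s + 3)*(s^3 + 3*s^2 - s - 3) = (s + 1)^2*(s + 3)*(s^2 + 2*s - 3) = (s + 1)^2*(s + 3)^2*(s - 1)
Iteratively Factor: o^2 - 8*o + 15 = (o - 5)*(o - 3)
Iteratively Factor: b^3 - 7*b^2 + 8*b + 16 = (b - 4)*(b^2 - 3*b - 4) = (b - 4)^2*(b + 1)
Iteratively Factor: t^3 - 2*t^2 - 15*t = (t + 3)*(t^2 - 5*t) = t*(t + 3)*(t - 5)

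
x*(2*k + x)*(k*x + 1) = 2*k^2*x^2 + k*x^3 + 2*k*x + x^2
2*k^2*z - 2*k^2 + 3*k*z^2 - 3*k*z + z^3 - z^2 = (k + z)*(2*k + z)*(z - 1)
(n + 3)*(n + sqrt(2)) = n^2 + sqrt(2)*n + 3*n + 3*sqrt(2)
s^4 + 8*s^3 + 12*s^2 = s^2*(s + 2)*(s + 6)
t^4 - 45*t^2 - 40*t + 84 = (t - 7)*(t - 1)*(t + 2)*(t + 6)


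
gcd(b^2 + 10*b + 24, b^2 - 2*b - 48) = b + 6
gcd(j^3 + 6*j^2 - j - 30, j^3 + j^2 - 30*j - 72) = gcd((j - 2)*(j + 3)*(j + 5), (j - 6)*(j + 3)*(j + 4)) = j + 3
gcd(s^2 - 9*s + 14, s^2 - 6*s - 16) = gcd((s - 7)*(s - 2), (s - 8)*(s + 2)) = 1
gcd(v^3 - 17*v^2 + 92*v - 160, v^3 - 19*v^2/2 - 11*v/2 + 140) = v^2 - 13*v + 40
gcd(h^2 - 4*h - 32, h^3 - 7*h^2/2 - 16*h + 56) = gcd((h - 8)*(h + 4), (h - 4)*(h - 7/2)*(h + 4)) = h + 4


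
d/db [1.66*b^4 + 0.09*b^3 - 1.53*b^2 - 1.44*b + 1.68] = 6.64*b^3 + 0.27*b^2 - 3.06*b - 1.44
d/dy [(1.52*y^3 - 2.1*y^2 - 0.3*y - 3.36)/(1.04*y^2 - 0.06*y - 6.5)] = (1.5808*y^4 - 0.1824*y^3 - 29.202*y^2 + 34.2888*y + 1.7484)/(1.0816*y^4 - 0.1248*y^3 - 13.5164*y^2 + 0.78*y + 42.25)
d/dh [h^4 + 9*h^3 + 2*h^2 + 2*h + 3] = 4*h^3 + 27*h^2 + 4*h + 2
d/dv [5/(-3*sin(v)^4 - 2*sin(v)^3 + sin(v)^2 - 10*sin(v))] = 10*(6*sin(v)^3 + 3*sin(v)^2 - sin(v) + 5)*cos(v)/((3*sin(v)^3 + 2*sin(v)^2 - sin(v) + 10)^2*sin(v)^2)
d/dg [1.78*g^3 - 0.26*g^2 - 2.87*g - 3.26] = 5.34*g^2 - 0.52*g - 2.87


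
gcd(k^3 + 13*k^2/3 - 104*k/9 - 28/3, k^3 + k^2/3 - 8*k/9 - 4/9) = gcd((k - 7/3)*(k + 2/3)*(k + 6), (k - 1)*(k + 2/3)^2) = k + 2/3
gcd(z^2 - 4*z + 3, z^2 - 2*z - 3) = z - 3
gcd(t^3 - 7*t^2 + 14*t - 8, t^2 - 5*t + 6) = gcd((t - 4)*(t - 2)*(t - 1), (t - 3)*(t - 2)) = t - 2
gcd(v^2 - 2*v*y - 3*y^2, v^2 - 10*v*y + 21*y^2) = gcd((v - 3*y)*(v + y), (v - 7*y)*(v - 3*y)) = -v + 3*y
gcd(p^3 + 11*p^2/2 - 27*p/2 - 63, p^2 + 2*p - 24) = p + 6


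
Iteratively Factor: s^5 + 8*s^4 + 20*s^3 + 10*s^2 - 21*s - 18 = (s + 1)*(s^4 + 7*s^3 + 13*s^2 - 3*s - 18) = (s - 1)*(s + 1)*(s^3 + 8*s^2 + 21*s + 18) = (s - 1)*(s + 1)*(s + 3)*(s^2 + 5*s + 6) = (s - 1)*(s + 1)*(s + 2)*(s + 3)*(s + 3)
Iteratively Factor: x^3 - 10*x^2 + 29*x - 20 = (x - 5)*(x^2 - 5*x + 4) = (x - 5)*(x - 4)*(x - 1)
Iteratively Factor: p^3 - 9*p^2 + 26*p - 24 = (p - 4)*(p^2 - 5*p + 6) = (p - 4)*(p - 2)*(p - 3)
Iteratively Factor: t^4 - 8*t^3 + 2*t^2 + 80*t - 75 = (t - 5)*(t^3 - 3*t^2 - 13*t + 15) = (t - 5)*(t + 3)*(t^2 - 6*t + 5) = (t - 5)*(t - 1)*(t + 3)*(t - 5)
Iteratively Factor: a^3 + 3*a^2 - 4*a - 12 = (a + 3)*(a^2 - 4) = (a - 2)*(a + 3)*(a + 2)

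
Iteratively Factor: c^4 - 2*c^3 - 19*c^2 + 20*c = (c)*(c^3 - 2*c^2 - 19*c + 20) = c*(c + 4)*(c^2 - 6*c + 5) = c*(c - 1)*(c + 4)*(c - 5)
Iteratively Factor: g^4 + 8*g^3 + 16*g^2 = (g + 4)*(g^3 + 4*g^2) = g*(g + 4)*(g^2 + 4*g) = g*(g + 4)^2*(g)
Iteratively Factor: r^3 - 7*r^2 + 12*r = (r - 4)*(r^2 - 3*r) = r*(r - 4)*(r - 3)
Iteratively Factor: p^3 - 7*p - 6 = (p - 3)*(p^2 + 3*p + 2) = (p - 3)*(p + 1)*(p + 2)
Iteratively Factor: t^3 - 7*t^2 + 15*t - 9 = (t - 3)*(t^2 - 4*t + 3) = (t - 3)^2*(t - 1)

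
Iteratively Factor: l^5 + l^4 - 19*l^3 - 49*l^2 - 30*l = (l - 5)*(l^4 + 6*l^3 + 11*l^2 + 6*l) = (l - 5)*(l + 3)*(l^3 + 3*l^2 + 2*l) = (l - 5)*(l + 2)*(l + 3)*(l^2 + l) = l*(l - 5)*(l + 2)*(l + 3)*(l + 1)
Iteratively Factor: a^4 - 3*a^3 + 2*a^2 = (a)*(a^3 - 3*a^2 + 2*a) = a*(a - 1)*(a^2 - 2*a) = a^2*(a - 1)*(a - 2)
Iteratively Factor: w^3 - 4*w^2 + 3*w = (w)*(w^2 - 4*w + 3) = w*(w - 1)*(w - 3)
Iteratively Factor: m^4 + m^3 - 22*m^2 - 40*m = (m + 2)*(m^3 - m^2 - 20*m) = (m - 5)*(m + 2)*(m^2 + 4*m) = m*(m - 5)*(m + 2)*(m + 4)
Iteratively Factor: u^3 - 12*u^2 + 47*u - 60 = (u - 4)*(u^2 - 8*u + 15) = (u - 5)*(u - 4)*(u - 3)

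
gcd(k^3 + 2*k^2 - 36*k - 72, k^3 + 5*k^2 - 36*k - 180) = k^2 - 36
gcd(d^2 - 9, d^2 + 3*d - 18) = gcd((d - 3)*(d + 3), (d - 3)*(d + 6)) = d - 3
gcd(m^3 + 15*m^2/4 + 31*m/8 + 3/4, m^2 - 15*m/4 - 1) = m + 1/4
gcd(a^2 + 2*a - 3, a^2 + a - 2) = a - 1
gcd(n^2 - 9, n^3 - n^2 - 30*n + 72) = n - 3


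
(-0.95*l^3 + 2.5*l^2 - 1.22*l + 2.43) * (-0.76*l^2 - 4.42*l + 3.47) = 0.722*l^5 + 2.299*l^4 - 13.4193*l^3 + 12.2206*l^2 - 14.974*l + 8.4321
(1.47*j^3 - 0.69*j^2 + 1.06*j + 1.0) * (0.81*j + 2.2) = 1.1907*j^4 + 2.6751*j^3 - 0.6594*j^2 + 3.142*j + 2.2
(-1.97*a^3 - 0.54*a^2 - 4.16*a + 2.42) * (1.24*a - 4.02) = -2.4428*a^4 + 7.2498*a^3 - 2.9876*a^2 + 19.724*a - 9.7284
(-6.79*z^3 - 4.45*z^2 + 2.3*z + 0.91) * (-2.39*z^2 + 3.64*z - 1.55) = 16.2281*z^5 - 14.0801*z^4 - 11.1705*z^3 + 13.0946*z^2 - 0.2526*z - 1.4105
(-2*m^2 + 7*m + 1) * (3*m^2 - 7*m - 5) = -6*m^4 + 35*m^3 - 36*m^2 - 42*m - 5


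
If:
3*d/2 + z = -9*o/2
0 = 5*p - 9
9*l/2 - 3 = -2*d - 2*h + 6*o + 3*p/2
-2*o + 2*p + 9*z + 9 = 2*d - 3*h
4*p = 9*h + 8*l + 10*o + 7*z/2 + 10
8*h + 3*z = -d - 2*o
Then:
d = 314138/204525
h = 66673/204525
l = 24181/204525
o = -49226/204525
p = 9/5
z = -16646/13635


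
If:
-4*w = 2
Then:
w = -1/2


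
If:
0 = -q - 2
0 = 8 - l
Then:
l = 8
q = -2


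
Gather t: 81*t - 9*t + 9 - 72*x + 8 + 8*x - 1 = 72*t - 64*x + 16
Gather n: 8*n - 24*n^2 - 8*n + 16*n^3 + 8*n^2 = 16*n^3 - 16*n^2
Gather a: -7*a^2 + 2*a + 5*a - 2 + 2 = -7*a^2 + 7*a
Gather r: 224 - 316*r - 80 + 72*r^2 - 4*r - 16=72*r^2 - 320*r + 128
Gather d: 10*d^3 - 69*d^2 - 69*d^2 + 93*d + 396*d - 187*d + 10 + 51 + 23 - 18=10*d^3 - 138*d^2 + 302*d + 66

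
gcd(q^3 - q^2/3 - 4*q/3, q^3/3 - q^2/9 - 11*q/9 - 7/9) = q + 1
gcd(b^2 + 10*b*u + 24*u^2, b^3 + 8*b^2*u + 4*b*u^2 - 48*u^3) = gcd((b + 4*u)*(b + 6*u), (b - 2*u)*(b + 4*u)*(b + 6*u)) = b^2 + 10*b*u + 24*u^2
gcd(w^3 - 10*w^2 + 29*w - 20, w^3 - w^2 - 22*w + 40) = w - 4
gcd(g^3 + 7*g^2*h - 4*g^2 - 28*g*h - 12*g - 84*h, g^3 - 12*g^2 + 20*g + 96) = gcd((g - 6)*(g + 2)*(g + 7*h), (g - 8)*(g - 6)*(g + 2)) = g^2 - 4*g - 12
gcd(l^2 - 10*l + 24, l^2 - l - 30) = l - 6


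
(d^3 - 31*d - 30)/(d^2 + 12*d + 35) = (d^2 - 5*d - 6)/(d + 7)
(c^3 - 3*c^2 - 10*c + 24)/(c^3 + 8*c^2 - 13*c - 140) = (c^2 + c - 6)/(c^2 + 12*c + 35)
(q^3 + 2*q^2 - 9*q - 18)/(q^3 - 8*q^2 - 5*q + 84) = (q^2 - q - 6)/(q^2 - 11*q + 28)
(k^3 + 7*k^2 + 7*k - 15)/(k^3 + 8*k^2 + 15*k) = (k - 1)/k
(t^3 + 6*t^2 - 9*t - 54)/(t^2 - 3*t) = t + 9 + 18/t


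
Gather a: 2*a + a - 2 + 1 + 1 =3*a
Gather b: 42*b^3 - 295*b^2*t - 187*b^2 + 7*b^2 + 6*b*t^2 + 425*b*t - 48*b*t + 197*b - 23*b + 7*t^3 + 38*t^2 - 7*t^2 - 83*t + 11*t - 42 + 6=42*b^3 + b^2*(-295*t - 180) + b*(6*t^2 + 377*t + 174) + 7*t^3 + 31*t^2 - 72*t - 36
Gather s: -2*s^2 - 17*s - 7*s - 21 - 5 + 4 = -2*s^2 - 24*s - 22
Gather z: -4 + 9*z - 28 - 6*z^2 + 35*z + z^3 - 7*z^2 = z^3 - 13*z^2 + 44*z - 32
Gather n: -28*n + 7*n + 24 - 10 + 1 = 15 - 21*n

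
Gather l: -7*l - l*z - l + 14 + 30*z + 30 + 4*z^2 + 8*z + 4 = l*(-z - 8) + 4*z^2 + 38*z + 48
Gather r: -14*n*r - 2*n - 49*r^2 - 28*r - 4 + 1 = -2*n - 49*r^2 + r*(-14*n - 28) - 3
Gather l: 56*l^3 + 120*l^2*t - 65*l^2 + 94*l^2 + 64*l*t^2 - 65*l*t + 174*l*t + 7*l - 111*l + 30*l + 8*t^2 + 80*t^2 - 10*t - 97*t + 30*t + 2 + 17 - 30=56*l^3 + l^2*(120*t + 29) + l*(64*t^2 + 109*t - 74) + 88*t^2 - 77*t - 11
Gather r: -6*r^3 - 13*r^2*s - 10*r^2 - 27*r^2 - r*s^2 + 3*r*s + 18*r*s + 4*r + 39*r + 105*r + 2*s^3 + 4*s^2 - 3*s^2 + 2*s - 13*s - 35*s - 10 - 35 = -6*r^3 + r^2*(-13*s - 37) + r*(-s^2 + 21*s + 148) + 2*s^3 + s^2 - 46*s - 45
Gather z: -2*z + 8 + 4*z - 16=2*z - 8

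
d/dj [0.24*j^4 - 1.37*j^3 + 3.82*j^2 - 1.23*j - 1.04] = 0.96*j^3 - 4.11*j^2 + 7.64*j - 1.23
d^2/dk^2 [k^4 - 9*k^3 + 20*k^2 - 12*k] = 12*k^2 - 54*k + 40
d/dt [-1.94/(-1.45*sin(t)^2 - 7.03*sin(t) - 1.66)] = -(5.626*sin(t) + 13.6382)*cos(t)/(1.45*sin(t)^2 + 7.03*sin(t) + 1.66)^2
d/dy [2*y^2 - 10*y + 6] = 4*y - 10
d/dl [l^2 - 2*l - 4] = 2*l - 2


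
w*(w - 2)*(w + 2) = w^3 - 4*w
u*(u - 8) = u^2 - 8*u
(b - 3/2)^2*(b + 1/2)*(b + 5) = b^4 + 5*b^3/2 - 47*b^2/4 + 39*b/8 + 45/8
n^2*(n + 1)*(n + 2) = n^4 + 3*n^3 + 2*n^2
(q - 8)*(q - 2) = q^2 - 10*q + 16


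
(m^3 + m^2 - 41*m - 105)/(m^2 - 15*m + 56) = (m^2 + 8*m + 15)/(m - 8)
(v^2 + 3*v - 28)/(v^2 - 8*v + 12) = (v^2 + 3*v - 28)/(v^2 - 8*v + 12)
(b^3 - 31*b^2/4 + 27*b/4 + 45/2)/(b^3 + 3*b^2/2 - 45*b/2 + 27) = (4*b^2 - 19*b - 30)/(2*(2*b^2 + 9*b - 18))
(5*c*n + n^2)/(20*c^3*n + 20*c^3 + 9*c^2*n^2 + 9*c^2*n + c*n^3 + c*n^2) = n/(c*(4*c*n + 4*c + n^2 + n))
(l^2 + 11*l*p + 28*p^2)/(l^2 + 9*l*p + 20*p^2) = (l + 7*p)/(l + 5*p)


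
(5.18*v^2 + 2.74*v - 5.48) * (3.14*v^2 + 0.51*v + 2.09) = 16.2652*v^4 + 11.2454*v^3 - 4.9836*v^2 + 2.9318*v - 11.4532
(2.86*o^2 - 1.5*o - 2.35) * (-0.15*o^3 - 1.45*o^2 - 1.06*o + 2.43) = -0.429*o^5 - 3.922*o^4 - 0.5041*o^3 + 11.9473*o^2 - 1.154*o - 5.7105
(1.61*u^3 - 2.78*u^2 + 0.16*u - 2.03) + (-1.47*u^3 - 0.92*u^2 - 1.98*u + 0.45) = 0.14*u^3 - 3.7*u^2 - 1.82*u - 1.58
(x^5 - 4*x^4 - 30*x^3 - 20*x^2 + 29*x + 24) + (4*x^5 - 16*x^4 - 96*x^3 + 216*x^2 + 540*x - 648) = 5*x^5 - 20*x^4 - 126*x^3 + 196*x^2 + 569*x - 624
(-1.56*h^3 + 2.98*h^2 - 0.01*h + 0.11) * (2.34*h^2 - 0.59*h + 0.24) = -3.6504*h^5 + 7.8936*h^4 - 2.156*h^3 + 0.9785*h^2 - 0.0673*h + 0.0264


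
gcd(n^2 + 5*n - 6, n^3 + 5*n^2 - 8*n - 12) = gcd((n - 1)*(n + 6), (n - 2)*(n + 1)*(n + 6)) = n + 6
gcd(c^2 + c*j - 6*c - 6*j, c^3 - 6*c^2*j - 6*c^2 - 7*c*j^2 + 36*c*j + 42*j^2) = c^2 + c*j - 6*c - 6*j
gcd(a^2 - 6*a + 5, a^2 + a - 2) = a - 1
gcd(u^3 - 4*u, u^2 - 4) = u^2 - 4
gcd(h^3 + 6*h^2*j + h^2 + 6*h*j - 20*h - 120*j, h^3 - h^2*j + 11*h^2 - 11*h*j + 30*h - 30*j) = h + 5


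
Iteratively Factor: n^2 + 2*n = (n + 2)*(n)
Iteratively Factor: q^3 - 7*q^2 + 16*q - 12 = (q - 2)*(q^2 - 5*q + 6) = (q - 3)*(q - 2)*(q - 2)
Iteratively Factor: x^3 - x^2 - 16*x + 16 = (x - 4)*(x^2 + 3*x - 4) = (x - 4)*(x + 4)*(x - 1)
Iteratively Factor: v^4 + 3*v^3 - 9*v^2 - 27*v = (v + 3)*(v^3 - 9*v) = (v - 3)*(v + 3)*(v^2 + 3*v) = v*(v - 3)*(v + 3)*(v + 3)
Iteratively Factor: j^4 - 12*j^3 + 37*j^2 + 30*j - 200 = (j - 4)*(j^3 - 8*j^2 + 5*j + 50) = (j - 5)*(j - 4)*(j^2 - 3*j - 10) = (j - 5)^2*(j - 4)*(j + 2)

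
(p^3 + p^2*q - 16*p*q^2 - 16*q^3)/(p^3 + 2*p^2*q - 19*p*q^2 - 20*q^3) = (p + 4*q)/(p + 5*q)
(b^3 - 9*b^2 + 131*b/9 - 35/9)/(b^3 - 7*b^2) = 1 - 2/b + 5/(9*b^2)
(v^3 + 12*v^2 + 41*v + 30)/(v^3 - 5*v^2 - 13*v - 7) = (v^2 + 11*v + 30)/(v^2 - 6*v - 7)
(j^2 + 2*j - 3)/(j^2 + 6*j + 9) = (j - 1)/(j + 3)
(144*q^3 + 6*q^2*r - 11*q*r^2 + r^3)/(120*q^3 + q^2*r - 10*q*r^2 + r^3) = (6*q - r)/(5*q - r)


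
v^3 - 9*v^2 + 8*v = v*(v - 8)*(v - 1)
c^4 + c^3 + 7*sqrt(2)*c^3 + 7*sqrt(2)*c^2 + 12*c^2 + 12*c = c*(c + 1)*(c + sqrt(2))*(c + 6*sqrt(2))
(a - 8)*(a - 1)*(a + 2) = a^3 - 7*a^2 - 10*a + 16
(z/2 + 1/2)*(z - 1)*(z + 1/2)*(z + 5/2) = z^4/2 + 3*z^3/2 + z^2/8 - 3*z/2 - 5/8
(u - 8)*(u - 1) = u^2 - 9*u + 8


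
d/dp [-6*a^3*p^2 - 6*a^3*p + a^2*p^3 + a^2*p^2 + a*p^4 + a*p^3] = a*(-12*a^2*p - 6*a^2 + 3*a*p^2 + 2*a*p + 4*p^3 + 3*p^2)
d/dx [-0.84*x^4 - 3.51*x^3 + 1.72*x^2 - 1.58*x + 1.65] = -3.36*x^3 - 10.53*x^2 + 3.44*x - 1.58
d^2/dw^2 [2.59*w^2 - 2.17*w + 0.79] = 5.18000000000000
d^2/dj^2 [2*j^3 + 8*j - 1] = 12*j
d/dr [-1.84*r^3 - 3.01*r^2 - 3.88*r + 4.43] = -5.52*r^2 - 6.02*r - 3.88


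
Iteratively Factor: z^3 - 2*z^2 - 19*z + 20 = (z - 5)*(z^2 + 3*z - 4) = (z - 5)*(z + 4)*(z - 1)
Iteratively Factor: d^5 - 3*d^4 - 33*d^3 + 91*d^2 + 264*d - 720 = (d - 3)*(d^4 - 33*d^2 - 8*d + 240) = (d - 5)*(d - 3)*(d^3 + 5*d^2 - 8*d - 48) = (d - 5)*(d - 3)^2*(d^2 + 8*d + 16) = (d - 5)*(d - 3)^2*(d + 4)*(d + 4)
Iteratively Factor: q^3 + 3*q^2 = (q)*(q^2 + 3*q) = q^2*(q + 3)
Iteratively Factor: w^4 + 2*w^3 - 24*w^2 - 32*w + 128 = (w + 4)*(w^3 - 2*w^2 - 16*w + 32) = (w - 2)*(w + 4)*(w^2 - 16) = (w - 4)*(w - 2)*(w + 4)*(w + 4)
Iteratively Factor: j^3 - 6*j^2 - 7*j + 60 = (j - 5)*(j^2 - j - 12) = (j - 5)*(j + 3)*(j - 4)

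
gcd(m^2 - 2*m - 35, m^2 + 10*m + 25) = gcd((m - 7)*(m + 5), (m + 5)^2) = m + 5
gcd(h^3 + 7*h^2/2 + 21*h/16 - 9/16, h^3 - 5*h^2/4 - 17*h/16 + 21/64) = h^2 + h/2 - 3/16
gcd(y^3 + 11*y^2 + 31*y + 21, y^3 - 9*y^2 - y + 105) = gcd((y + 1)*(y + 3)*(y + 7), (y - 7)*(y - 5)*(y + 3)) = y + 3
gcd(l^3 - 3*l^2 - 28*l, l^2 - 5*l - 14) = l - 7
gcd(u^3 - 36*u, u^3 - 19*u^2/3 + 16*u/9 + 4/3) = u - 6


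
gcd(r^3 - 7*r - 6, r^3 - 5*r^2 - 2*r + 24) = r^2 - r - 6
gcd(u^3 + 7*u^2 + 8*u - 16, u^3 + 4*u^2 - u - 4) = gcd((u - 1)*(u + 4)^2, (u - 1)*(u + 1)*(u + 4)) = u^2 + 3*u - 4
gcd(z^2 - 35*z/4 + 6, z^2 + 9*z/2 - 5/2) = 1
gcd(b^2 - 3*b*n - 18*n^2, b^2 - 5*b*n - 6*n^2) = b - 6*n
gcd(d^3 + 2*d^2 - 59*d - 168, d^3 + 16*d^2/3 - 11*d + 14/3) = d + 7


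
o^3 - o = o*(o - 1)*(o + 1)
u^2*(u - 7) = u^3 - 7*u^2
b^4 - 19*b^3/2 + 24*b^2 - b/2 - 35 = (b - 5)*(b - 7/2)*(b - 2)*(b + 1)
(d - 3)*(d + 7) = d^2 + 4*d - 21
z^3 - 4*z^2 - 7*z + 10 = (z - 5)*(z - 1)*(z + 2)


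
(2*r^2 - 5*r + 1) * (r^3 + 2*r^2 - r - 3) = 2*r^5 - r^4 - 11*r^3 + r^2 + 14*r - 3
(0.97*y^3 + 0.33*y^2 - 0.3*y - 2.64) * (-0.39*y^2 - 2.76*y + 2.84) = -0.3783*y^5 - 2.8059*y^4 + 1.961*y^3 + 2.7948*y^2 + 6.4344*y - 7.4976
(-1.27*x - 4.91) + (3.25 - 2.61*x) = -3.88*x - 1.66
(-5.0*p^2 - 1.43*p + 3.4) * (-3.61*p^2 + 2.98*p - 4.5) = 18.05*p^4 - 9.7377*p^3 + 5.9646*p^2 + 16.567*p - 15.3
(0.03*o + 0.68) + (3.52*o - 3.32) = 3.55*o - 2.64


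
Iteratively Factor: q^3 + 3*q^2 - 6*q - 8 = (q + 1)*(q^2 + 2*q - 8) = (q + 1)*(q + 4)*(q - 2)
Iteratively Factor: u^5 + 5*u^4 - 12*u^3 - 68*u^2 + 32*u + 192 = (u + 2)*(u^4 + 3*u^3 - 18*u^2 - 32*u + 96) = (u + 2)*(u + 4)*(u^3 - u^2 - 14*u + 24) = (u - 2)*(u + 2)*(u + 4)*(u^2 + u - 12) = (u - 3)*(u - 2)*(u + 2)*(u + 4)*(u + 4)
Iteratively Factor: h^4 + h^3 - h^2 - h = (h)*(h^3 + h^2 - h - 1) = h*(h + 1)*(h^2 - 1) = h*(h - 1)*(h + 1)*(h + 1)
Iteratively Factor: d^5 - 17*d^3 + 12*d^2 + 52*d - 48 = (d - 1)*(d^4 + d^3 - 16*d^2 - 4*d + 48) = (d - 2)*(d - 1)*(d^3 + 3*d^2 - 10*d - 24) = (d - 2)*(d - 1)*(d + 4)*(d^2 - d - 6) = (d - 2)*(d - 1)*(d + 2)*(d + 4)*(d - 3)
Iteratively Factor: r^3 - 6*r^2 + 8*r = (r - 2)*(r^2 - 4*r) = r*(r - 2)*(r - 4)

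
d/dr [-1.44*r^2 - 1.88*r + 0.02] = -2.88*r - 1.88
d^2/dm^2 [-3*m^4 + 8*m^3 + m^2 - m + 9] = -36*m^2 + 48*m + 2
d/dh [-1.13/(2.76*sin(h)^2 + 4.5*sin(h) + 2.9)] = (6.2376*sin(h) + 5.085)*cos(h)/(2.76*sin(h)^2 + 4.5*sin(h) + 2.9)^2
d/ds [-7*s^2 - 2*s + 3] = -14*s - 2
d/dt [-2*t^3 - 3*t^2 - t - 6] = -6*t^2 - 6*t - 1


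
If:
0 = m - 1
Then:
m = 1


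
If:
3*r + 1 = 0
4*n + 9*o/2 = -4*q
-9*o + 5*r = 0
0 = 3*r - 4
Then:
No Solution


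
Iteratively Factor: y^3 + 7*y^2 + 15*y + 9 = (y + 3)*(y^2 + 4*y + 3) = (y + 3)^2*(y + 1)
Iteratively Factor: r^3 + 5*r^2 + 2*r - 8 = (r + 4)*(r^2 + r - 2) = (r - 1)*(r + 4)*(r + 2)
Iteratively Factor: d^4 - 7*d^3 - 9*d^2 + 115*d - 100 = (d + 4)*(d^3 - 11*d^2 + 35*d - 25) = (d - 1)*(d + 4)*(d^2 - 10*d + 25) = (d - 5)*(d - 1)*(d + 4)*(d - 5)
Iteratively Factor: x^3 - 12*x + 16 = (x - 2)*(x^2 + 2*x - 8) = (x - 2)*(x + 4)*(x - 2)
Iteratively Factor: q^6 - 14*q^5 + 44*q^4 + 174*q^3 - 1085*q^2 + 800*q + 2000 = (q - 4)*(q^5 - 10*q^4 + 4*q^3 + 190*q^2 - 325*q - 500) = (q - 5)*(q - 4)*(q^4 - 5*q^3 - 21*q^2 + 85*q + 100) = (q - 5)*(q - 4)*(q + 4)*(q^3 - 9*q^2 + 15*q + 25) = (q - 5)^2*(q - 4)*(q + 4)*(q^2 - 4*q - 5) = (q - 5)^2*(q - 4)*(q + 1)*(q + 4)*(q - 5)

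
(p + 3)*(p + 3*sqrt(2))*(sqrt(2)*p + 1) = sqrt(2)*p^3 + 3*sqrt(2)*p^2 + 7*p^2 + 3*sqrt(2)*p + 21*p + 9*sqrt(2)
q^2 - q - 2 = (q - 2)*(q + 1)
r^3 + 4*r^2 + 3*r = r*(r + 1)*(r + 3)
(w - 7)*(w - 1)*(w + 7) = w^3 - w^2 - 49*w + 49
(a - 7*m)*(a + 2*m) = a^2 - 5*a*m - 14*m^2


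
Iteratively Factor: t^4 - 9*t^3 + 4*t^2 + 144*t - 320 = (t - 4)*(t^3 - 5*t^2 - 16*t + 80) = (t - 4)^2*(t^2 - t - 20) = (t - 4)^2*(t + 4)*(t - 5)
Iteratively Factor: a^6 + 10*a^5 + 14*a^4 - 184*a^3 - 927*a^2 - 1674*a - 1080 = (a + 3)*(a^5 + 7*a^4 - 7*a^3 - 163*a^2 - 438*a - 360) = (a + 3)^2*(a^4 + 4*a^3 - 19*a^2 - 106*a - 120) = (a + 2)*(a + 3)^2*(a^3 + 2*a^2 - 23*a - 60) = (a - 5)*(a + 2)*(a + 3)^2*(a^2 + 7*a + 12) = (a - 5)*(a + 2)*(a + 3)^3*(a + 4)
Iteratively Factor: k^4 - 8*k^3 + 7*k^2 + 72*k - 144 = (k + 3)*(k^3 - 11*k^2 + 40*k - 48) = (k - 4)*(k + 3)*(k^2 - 7*k + 12) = (k - 4)^2*(k + 3)*(k - 3)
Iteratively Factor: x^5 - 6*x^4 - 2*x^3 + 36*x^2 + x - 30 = (x - 5)*(x^4 - x^3 - 7*x^2 + x + 6) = (x - 5)*(x - 3)*(x^3 + 2*x^2 - x - 2) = (x - 5)*(x - 3)*(x + 2)*(x^2 - 1) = (x - 5)*(x - 3)*(x - 1)*(x + 2)*(x + 1)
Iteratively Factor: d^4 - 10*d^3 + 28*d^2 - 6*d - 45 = (d - 3)*(d^3 - 7*d^2 + 7*d + 15) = (d - 3)^2*(d^2 - 4*d - 5) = (d - 3)^2*(d + 1)*(d - 5)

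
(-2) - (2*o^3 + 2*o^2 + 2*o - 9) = -2*o^3 - 2*o^2 - 2*o + 7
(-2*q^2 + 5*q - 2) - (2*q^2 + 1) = -4*q^2 + 5*q - 3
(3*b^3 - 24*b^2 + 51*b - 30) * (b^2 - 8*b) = 3*b^5 - 48*b^4 + 243*b^3 - 438*b^2 + 240*b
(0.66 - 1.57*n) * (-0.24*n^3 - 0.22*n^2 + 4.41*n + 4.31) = 0.3768*n^4 + 0.187*n^3 - 7.0689*n^2 - 3.8561*n + 2.8446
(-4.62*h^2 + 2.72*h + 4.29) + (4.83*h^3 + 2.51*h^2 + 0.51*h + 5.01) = 4.83*h^3 - 2.11*h^2 + 3.23*h + 9.3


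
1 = 1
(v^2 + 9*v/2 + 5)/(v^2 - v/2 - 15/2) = (v + 2)/(v - 3)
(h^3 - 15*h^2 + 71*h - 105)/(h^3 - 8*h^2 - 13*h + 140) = (h - 3)/(h + 4)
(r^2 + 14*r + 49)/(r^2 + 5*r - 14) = (r + 7)/(r - 2)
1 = 1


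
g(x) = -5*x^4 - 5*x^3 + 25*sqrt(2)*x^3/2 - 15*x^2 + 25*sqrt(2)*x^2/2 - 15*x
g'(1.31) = 12.32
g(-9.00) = -41695.13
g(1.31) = -1.28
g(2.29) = -5.56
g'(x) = -20*x^3 - 15*x^2 + 75*sqrt(2)*x^2/2 - 30*x + 25*sqrt(2)*x - 15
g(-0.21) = 3.14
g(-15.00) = -295084.66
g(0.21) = -2.92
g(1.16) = -3.06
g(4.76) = -1210.28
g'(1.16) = 11.17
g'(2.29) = -43.47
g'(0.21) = -12.38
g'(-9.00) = 17597.48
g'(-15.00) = 75962.10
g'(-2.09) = 322.53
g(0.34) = -4.36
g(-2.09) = -168.09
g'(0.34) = -9.57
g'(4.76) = -1284.78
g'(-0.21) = -14.26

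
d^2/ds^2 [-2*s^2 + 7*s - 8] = -4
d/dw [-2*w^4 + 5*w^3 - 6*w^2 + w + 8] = -8*w^3 + 15*w^2 - 12*w + 1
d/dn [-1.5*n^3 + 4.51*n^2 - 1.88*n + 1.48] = -4.5*n^2 + 9.02*n - 1.88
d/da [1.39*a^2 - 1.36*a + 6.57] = 2.78*a - 1.36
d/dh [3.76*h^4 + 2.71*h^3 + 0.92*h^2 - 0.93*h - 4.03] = 15.04*h^3 + 8.13*h^2 + 1.84*h - 0.93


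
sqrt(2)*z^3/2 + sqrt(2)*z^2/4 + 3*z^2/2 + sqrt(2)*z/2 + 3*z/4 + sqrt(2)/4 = (z + 1/2)*(z + sqrt(2))*(sqrt(2)*z/2 + 1/2)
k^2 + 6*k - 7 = (k - 1)*(k + 7)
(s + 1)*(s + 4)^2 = s^3 + 9*s^2 + 24*s + 16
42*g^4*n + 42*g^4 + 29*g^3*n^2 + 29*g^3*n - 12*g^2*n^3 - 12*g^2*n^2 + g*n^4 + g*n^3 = (-7*g + n)*(-6*g + n)*(g + n)*(g*n + g)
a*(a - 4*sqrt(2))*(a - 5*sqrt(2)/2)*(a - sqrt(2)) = a^4 - 15*sqrt(2)*a^3/2 + 33*a^2 - 20*sqrt(2)*a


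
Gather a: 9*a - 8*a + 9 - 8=a + 1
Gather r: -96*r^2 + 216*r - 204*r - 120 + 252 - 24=-96*r^2 + 12*r + 108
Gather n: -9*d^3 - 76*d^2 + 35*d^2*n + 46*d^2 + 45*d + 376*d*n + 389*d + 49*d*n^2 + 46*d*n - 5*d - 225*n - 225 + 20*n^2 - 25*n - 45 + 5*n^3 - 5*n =-9*d^3 - 30*d^2 + 429*d + 5*n^3 + n^2*(49*d + 20) + n*(35*d^2 + 422*d - 255) - 270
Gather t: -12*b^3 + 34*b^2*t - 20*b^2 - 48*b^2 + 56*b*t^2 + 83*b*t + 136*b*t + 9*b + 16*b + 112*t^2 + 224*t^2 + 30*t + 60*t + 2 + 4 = -12*b^3 - 68*b^2 + 25*b + t^2*(56*b + 336) + t*(34*b^2 + 219*b + 90) + 6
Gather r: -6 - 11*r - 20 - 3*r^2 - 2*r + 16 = -3*r^2 - 13*r - 10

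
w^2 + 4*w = w*(w + 4)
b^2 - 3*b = b*(b - 3)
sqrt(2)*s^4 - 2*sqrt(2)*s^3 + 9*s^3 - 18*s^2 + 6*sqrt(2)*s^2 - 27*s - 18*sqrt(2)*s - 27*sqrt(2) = (s - 3)*(s + 3*sqrt(2)/2)*(s + 3*sqrt(2))*(sqrt(2)*s + sqrt(2))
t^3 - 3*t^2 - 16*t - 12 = (t - 6)*(t + 1)*(t + 2)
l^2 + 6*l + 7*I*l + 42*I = (l + 6)*(l + 7*I)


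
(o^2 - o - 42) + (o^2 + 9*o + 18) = 2*o^2 + 8*o - 24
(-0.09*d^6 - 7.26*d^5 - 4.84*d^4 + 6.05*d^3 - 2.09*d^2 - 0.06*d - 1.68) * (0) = 0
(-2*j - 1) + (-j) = -3*j - 1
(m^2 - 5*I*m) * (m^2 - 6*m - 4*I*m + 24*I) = m^4 - 6*m^3 - 9*I*m^3 - 20*m^2 + 54*I*m^2 + 120*m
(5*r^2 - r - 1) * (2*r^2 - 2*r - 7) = 10*r^4 - 12*r^3 - 35*r^2 + 9*r + 7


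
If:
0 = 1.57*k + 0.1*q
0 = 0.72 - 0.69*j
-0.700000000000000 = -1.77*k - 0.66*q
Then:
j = 1.04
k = -0.08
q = 1.28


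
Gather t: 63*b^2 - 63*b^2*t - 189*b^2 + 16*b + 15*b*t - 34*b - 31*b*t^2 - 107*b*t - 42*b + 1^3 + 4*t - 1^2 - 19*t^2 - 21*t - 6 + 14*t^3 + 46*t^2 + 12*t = -126*b^2 - 60*b + 14*t^3 + t^2*(27 - 31*b) + t*(-63*b^2 - 92*b - 5) - 6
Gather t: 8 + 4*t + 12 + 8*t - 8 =12*t + 12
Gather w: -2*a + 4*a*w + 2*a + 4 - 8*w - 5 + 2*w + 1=w*(4*a - 6)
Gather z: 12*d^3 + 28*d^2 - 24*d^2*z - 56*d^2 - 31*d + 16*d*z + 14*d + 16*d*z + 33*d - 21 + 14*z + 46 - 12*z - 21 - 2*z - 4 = 12*d^3 - 28*d^2 + 16*d + z*(-24*d^2 + 32*d)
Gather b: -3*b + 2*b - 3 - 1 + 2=-b - 2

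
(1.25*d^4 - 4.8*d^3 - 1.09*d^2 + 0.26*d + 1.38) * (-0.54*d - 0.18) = -0.675*d^5 + 2.367*d^4 + 1.4526*d^3 + 0.0558*d^2 - 0.792*d - 0.2484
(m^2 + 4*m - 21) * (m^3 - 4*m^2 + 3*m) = m^5 - 34*m^3 + 96*m^2 - 63*m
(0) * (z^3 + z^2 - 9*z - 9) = 0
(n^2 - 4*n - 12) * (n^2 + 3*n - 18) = n^4 - n^3 - 42*n^2 + 36*n + 216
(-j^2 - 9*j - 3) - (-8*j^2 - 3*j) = 7*j^2 - 6*j - 3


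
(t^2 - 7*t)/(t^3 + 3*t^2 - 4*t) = (t - 7)/(t^2 + 3*t - 4)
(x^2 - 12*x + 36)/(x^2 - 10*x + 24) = (x - 6)/(x - 4)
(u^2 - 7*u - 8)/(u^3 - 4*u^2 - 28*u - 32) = (u + 1)/(u^2 + 4*u + 4)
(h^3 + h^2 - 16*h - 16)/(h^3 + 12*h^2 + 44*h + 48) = (h^2 - 3*h - 4)/(h^2 + 8*h + 12)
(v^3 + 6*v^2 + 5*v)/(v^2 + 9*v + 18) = v*(v^2 + 6*v + 5)/(v^2 + 9*v + 18)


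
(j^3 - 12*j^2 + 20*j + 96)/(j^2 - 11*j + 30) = (j^2 - 6*j - 16)/(j - 5)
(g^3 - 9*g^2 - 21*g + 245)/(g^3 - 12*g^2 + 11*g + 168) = (g^2 - 2*g - 35)/(g^2 - 5*g - 24)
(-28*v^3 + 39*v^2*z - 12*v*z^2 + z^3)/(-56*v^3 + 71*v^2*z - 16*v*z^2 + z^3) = (-4*v + z)/(-8*v + z)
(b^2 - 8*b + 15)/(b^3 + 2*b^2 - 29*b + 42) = (b - 5)/(b^2 + 5*b - 14)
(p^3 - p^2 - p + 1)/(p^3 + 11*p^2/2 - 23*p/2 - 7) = 2*(p^3 - p^2 - p + 1)/(2*p^3 + 11*p^2 - 23*p - 14)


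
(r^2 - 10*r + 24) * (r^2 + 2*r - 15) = r^4 - 8*r^3 - 11*r^2 + 198*r - 360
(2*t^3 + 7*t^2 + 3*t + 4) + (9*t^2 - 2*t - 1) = 2*t^3 + 16*t^2 + t + 3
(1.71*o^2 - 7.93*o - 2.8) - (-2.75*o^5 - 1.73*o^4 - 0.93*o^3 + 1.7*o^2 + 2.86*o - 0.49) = 2.75*o^5 + 1.73*o^4 + 0.93*o^3 + 0.01*o^2 - 10.79*o - 2.31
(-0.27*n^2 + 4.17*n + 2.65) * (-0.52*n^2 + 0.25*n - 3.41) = 0.1404*n^4 - 2.2359*n^3 + 0.5852*n^2 - 13.5572*n - 9.0365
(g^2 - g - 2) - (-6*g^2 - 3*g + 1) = 7*g^2 + 2*g - 3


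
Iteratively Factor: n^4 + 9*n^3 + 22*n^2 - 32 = (n + 4)*(n^3 + 5*n^2 + 2*n - 8) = (n + 4)^2*(n^2 + n - 2) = (n + 2)*(n + 4)^2*(n - 1)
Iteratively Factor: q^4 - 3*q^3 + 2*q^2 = (q)*(q^3 - 3*q^2 + 2*q) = q*(q - 1)*(q^2 - 2*q) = q*(q - 2)*(q - 1)*(q)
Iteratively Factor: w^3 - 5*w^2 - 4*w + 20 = (w - 5)*(w^2 - 4) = (w - 5)*(w + 2)*(w - 2)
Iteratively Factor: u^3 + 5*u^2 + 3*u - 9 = (u + 3)*(u^2 + 2*u - 3) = (u + 3)^2*(u - 1)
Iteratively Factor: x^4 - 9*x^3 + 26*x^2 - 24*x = (x - 4)*(x^3 - 5*x^2 + 6*x) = x*(x - 4)*(x^2 - 5*x + 6) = x*(x - 4)*(x - 3)*(x - 2)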